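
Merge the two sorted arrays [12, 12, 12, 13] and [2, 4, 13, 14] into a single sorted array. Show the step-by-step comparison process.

Merging process:

Compare 12 vs 2: take 2 from right. Merged: [2]
Compare 12 vs 4: take 4 from right. Merged: [2, 4]
Compare 12 vs 13: take 12 from left. Merged: [2, 4, 12]
Compare 12 vs 13: take 12 from left. Merged: [2, 4, 12, 12]
Compare 12 vs 13: take 12 from left. Merged: [2, 4, 12, 12, 12]
Compare 13 vs 13: take 13 from left. Merged: [2, 4, 12, 12, 12, 13]
Append remaining from right: [13, 14]. Merged: [2, 4, 12, 12, 12, 13, 13, 14]

Final merged array: [2, 4, 12, 12, 12, 13, 13, 14]
Total comparisons: 6

The merged array is [2, 4, 12, 12, 12, 13, 13, 14], requiring 6 comparisons. The merge step runs in O(n) time where n is the total number of elements.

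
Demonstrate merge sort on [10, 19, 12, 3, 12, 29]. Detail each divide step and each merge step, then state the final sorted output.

Merge sort trace:

Split: [10, 19, 12, 3, 12, 29] -> [10, 19, 12] and [3, 12, 29]
  Split: [10, 19, 12] -> [10] and [19, 12]
    Split: [19, 12] -> [19] and [12]
    Merge: [19] + [12] -> [12, 19]
  Merge: [10] + [12, 19] -> [10, 12, 19]
  Split: [3, 12, 29] -> [3] and [12, 29]
    Split: [12, 29] -> [12] and [29]
    Merge: [12] + [29] -> [12, 29]
  Merge: [3] + [12, 29] -> [3, 12, 29]
Merge: [10, 12, 19] + [3, 12, 29] -> [3, 10, 12, 12, 19, 29]

Final sorted array: [3, 10, 12, 12, 19, 29]

The merge sort proceeds by recursively splitting the array and merging sorted halves.
After all merges, the sorted array is [3, 10, 12, 12, 19, 29].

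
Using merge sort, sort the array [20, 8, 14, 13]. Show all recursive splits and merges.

Merge sort trace:

Split: [20, 8, 14, 13] -> [20, 8] and [14, 13]
  Split: [20, 8] -> [20] and [8]
  Merge: [20] + [8] -> [8, 20]
  Split: [14, 13] -> [14] and [13]
  Merge: [14] + [13] -> [13, 14]
Merge: [8, 20] + [13, 14] -> [8, 13, 14, 20]

Final sorted array: [8, 13, 14, 20]

The merge sort proceeds by recursively splitting the array and merging sorted halves.
After all merges, the sorted array is [8, 13, 14, 20].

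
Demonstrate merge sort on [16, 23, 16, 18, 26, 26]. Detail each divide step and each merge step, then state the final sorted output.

Merge sort trace:

Split: [16, 23, 16, 18, 26, 26] -> [16, 23, 16] and [18, 26, 26]
  Split: [16, 23, 16] -> [16] and [23, 16]
    Split: [23, 16] -> [23] and [16]
    Merge: [23] + [16] -> [16, 23]
  Merge: [16] + [16, 23] -> [16, 16, 23]
  Split: [18, 26, 26] -> [18] and [26, 26]
    Split: [26, 26] -> [26] and [26]
    Merge: [26] + [26] -> [26, 26]
  Merge: [18] + [26, 26] -> [18, 26, 26]
Merge: [16, 16, 23] + [18, 26, 26] -> [16, 16, 18, 23, 26, 26]

Final sorted array: [16, 16, 18, 23, 26, 26]

The merge sort proceeds by recursively splitting the array and merging sorted halves.
After all merges, the sorted array is [16, 16, 18, 23, 26, 26].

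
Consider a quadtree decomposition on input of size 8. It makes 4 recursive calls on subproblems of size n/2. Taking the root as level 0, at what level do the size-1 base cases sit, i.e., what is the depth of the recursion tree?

For divide and conquer with division factor 2:

Problem sizes at each level:
Level 0: 8
Level 1: 4
Level 2: 2
Level 3: 1

The root is level 0 and the size-1 base case is level 3 (the tree spans levels 0 through 3, i.e. 4 levels counting the root), so the depth is the number of divisions: log_2(8) = 3

The recursion tree depth is log_2(8) = 3. At each level, the problem size is divided by 2, so it takes 3 divisions to reduce to a base case of size 1. The algorithm makes 4 recursive calls at each level.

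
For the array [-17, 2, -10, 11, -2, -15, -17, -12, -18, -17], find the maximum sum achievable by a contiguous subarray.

Using Kadane's algorithm on [-17, 2, -10, 11, -2, -15, -17, -12, -18, -17]:

Scanning through the array:
Position 1 (value 2): max_ending_here = 2, max_so_far = 2
Position 2 (value -10): max_ending_here = -8, max_so_far = 2
Position 3 (value 11): max_ending_here = 11, max_so_far = 11
Position 4 (value -2): max_ending_here = 9, max_so_far = 11
Position 5 (value -15): max_ending_here = -6, max_so_far = 11
Position 6 (value -17): max_ending_here = -17, max_so_far = 11
Position 7 (value -12): max_ending_here = -12, max_so_far = 11
Position 8 (value -18): max_ending_here = -18, max_so_far = 11
Position 9 (value -17): max_ending_here = -17, max_so_far = 11

Maximum subarray: [11]
Maximum sum: 11

The maximum subarray is [11] with sum 11. This subarray runs from index 3 to index 3.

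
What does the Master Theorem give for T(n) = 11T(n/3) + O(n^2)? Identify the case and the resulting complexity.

Master Theorem for T(n) = 11T(n/3) + O(n^2):

a = 11, b = 3, c = 2
log_b(a) = log_3(11) = 2.1827

Case 1: c = 2 < log_3(11) = 2.1827
T(n) = O(n^(log_3 11))

For T(n) = 11T(n/3) + O(n^2): log_3(11) = 2.1827. This is Case 1 of the Master Theorem (c < log_b(a), work dominated by leaves), giving O(n^(log_3 11)).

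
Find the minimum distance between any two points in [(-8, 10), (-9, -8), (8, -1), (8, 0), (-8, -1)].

Computing all pairwise distances among 5 points:

d((-8, 10), (-9, -8)) = 18.0278
d((-8, 10), (8, -1)) = 19.4165
d((-8, 10), (8, 0)) = 18.868
d((-8, 10), (-8, -1)) = 11.0
d((-9, -8), (8, -1)) = 18.3848
d((-9, -8), (8, 0)) = 18.7883
d((-9, -8), (-8, -1)) = 7.0711
d((8, -1), (8, 0)) = 1.0 <-- minimum
d((8, -1), (-8, -1)) = 16.0
d((8, 0), (-8, -1)) = 16.0312

Closest pair: (8, -1) and (8, 0) with distance 1.0

The closest pair is (8, -1) and (8, 0) with Euclidean distance 1.0. For 5 points, brute-force pairwise comparison is shown above. For large n, the divide-and-conquer algorithm (sort by x, recurse on halves, check the dividing strip) achieves O(n log n).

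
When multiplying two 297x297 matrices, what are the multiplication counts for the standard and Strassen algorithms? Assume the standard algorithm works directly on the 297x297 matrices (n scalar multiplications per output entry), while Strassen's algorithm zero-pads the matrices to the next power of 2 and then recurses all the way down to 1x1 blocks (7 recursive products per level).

Matrix multiplication for 297x297 matrices:

Strassen's algorithm requires power-of-2 dimensions. Pad 297x297 to 512x512 (next power of 2).

Standard algorithm: 297^3 = 26198073 multiplications
Strassen's algorithm: 7^(log2(512)) = 7^9 = 40353607 multiplications
Difference: 26198073 - 40353607 = -14155534 (Strassen uses MORE here due to padding overhead — for small or just-over-power-of-2 n, padding can outweigh the per-level savings)

Standard: 26198073 multiplications (297^3). Strassen: 40353607 multiplications (7^9, after padding to 512x512). Strassen reduces 8 recursive multiplications to 7 at each level.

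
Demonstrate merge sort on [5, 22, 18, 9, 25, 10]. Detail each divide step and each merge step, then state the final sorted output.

Merge sort trace:

Split: [5, 22, 18, 9, 25, 10] -> [5, 22, 18] and [9, 25, 10]
  Split: [5, 22, 18] -> [5] and [22, 18]
    Split: [22, 18] -> [22] and [18]
    Merge: [22] + [18] -> [18, 22]
  Merge: [5] + [18, 22] -> [5, 18, 22]
  Split: [9, 25, 10] -> [9] and [25, 10]
    Split: [25, 10] -> [25] and [10]
    Merge: [25] + [10] -> [10, 25]
  Merge: [9] + [10, 25] -> [9, 10, 25]
Merge: [5, 18, 22] + [9, 10, 25] -> [5, 9, 10, 18, 22, 25]

Final sorted array: [5, 9, 10, 18, 22, 25]

The merge sort proceeds by recursively splitting the array and merging sorted halves.
After all merges, the sorted array is [5, 9, 10, 18, 22, 25].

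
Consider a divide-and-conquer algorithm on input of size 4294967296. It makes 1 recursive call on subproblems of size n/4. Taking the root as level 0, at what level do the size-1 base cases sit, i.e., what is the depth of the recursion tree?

For divide and conquer with division factor 4:

Problem sizes at each level:
Level 0: 4294967296
Level 1: 1073741824
Level 2: 268435456
Level 3: 67108864
Level 4: 16777216
Level 5: 4194304
Level 6: 1048576
Level 7: 262144
Level 8: 65536
Level 9: 16384
Level 10: 4096
Level 11: 1024
Level 12: 256
Level 13: 64
Level 14: 16
Level 15: 4
Level 16: 1

The root is level 0 and the size-1 base case is level 16 (the tree spans levels 0 through 16, i.e. 17 levels counting the root), so the depth is the number of divisions: log_4(4294967296) = 16

The recursion tree depth is log_4(4294967296) = 16. At each level, the problem size is divided by 4, so it takes 16 divisions to reduce to a base case of size 1. The algorithm makes 1 recursive call at each level.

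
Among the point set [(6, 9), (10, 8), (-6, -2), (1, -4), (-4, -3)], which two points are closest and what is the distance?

Computing all pairwise distances among 5 points:

d((6, 9), (10, 8)) = 4.1231
d((6, 9), (-6, -2)) = 16.2788
d((6, 9), (1, -4)) = 13.9284
d((6, 9), (-4, -3)) = 15.6205
d((10, 8), (-6, -2)) = 18.868
d((10, 8), (1, -4)) = 15.0
d((10, 8), (-4, -3)) = 17.8045
d((-6, -2), (1, -4)) = 7.2801
d((-6, -2), (-4, -3)) = 2.2361 <-- minimum
d((1, -4), (-4, -3)) = 5.099

Closest pair: (-6, -2) and (-4, -3) with distance 2.2361

The closest pair is (-6, -2) and (-4, -3) with Euclidean distance 2.2361. For 5 points, brute-force pairwise comparison is shown above. For large n, the divide-and-conquer algorithm (sort by x, recurse on halves, check the dividing strip) achieves O(n log n).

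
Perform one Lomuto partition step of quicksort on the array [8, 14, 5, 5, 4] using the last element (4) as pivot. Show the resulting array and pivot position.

Lomuto partition with pivot = 4:

Initial array: [8, 14, 5, 5, 4]

arr[0]=8 > 4: no swap
arr[1]=14 > 4: no swap
arr[2]=5 > 4: no swap
arr[3]=5 > 4: no swap

Place pivot at position 0: [4, 14, 5, 5, 8]
Pivot position: 0

After partitioning with pivot 4, the array becomes [4, 14, 5, 5, 8]. The pivot is placed at index 0. All elements to the left of the pivot are <= 4, and all elements to the right are > 4.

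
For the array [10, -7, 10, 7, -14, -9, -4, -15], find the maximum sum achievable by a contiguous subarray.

Using Kadane's algorithm on [10, -7, 10, 7, -14, -9, -4, -15]:

Scanning through the array:
Position 1 (value -7): max_ending_here = 3, max_so_far = 10
Position 2 (value 10): max_ending_here = 13, max_so_far = 13
Position 3 (value 7): max_ending_here = 20, max_so_far = 20
Position 4 (value -14): max_ending_here = 6, max_so_far = 20
Position 5 (value -9): max_ending_here = -3, max_so_far = 20
Position 6 (value -4): max_ending_here = -4, max_so_far = 20
Position 7 (value -15): max_ending_here = -15, max_so_far = 20

Maximum subarray: [10, -7, 10, 7]
Maximum sum: 20

The maximum subarray is [10, -7, 10, 7] with sum 20. This subarray runs from index 0 to index 3.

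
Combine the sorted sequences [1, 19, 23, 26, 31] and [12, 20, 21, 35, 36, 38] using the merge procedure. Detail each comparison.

Merging process:

Compare 1 vs 12: take 1 from left. Merged: [1]
Compare 19 vs 12: take 12 from right. Merged: [1, 12]
Compare 19 vs 20: take 19 from left. Merged: [1, 12, 19]
Compare 23 vs 20: take 20 from right. Merged: [1, 12, 19, 20]
Compare 23 vs 21: take 21 from right. Merged: [1, 12, 19, 20, 21]
Compare 23 vs 35: take 23 from left. Merged: [1, 12, 19, 20, 21, 23]
Compare 26 vs 35: take 26 from left. Merged: [1, 12, 19, 20, 21, 23, 26]
Compare 31 vs 35: take 31 from left. Merged: [1, 12, 19, 20, 21, 23, 26, 31]
Append remaining from right: [35, 36, 38]. Merged: [1, 12, 19, 20, 21, 23, 26, 31, 35, 36, 38]

Final merged array: [1, 12, 19, 20, 21, 23, 26, 31, 35, 36, 38]
Total comparisons: 8

The merged array is [1, 12, 19, 20, 21, 23, 26, 31, 35, 36, 38], requiring 8 comparisons. The merge step runs in O(n) time where n is the total number of elements.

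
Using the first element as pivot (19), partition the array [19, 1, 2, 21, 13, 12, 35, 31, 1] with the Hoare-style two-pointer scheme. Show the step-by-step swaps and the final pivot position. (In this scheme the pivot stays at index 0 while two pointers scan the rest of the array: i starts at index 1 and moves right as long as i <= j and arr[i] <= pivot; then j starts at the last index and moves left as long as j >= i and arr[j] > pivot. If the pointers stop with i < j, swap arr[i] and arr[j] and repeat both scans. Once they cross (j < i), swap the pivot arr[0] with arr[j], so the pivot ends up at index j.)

Hoare-style two-pointer partition with pivot = 19:

Initial array: [19, 1, 2, 21, 13, 12, 35, 31, 1]

Pointers start at i = 1, j = 8.
i stops at index 3 (arr[3]=21 > 19), j stops at index 8 (arr[8]=1 <= 19): swap arr[3] and arr[8], array becomes [19, 1, 2, 1, 13, 12, 35, 31, 21]
i ends at 6, j ends at 5: the pointers have crossed (j < i), so scanning stops.

Swap pivot arr[0] with arr[5] to place pivot at position 5: [12, 1, 2, 1, 13, 19, 35, 31, 21]
Pivot position: 5

After partitioning with pivot 19, the array becomes [12, 1, 2, 1, 13, 19, 35, 31, 21]. The pivot is placed at index 5. All elements to the left of the pivot are <= 19, and all elements to the right are > 19.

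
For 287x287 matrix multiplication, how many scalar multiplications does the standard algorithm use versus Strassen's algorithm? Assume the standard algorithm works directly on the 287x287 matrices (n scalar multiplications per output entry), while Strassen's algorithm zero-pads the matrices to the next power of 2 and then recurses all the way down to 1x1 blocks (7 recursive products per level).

Matrix multiplication for 287x287 matrices:

Strassen's algorithm requires power-of-2 dimensions. Pad 287x287 to 512x512 (next power of 2).

Standard algorithm: 287^3 = 23639903 multiplications
Strassen's algorithm: 7^(log2(512)) = 7^9 = 40353607 multiplications
Difference: 23639903 - 40353607 = -16713704 (Strassen uses MORE here due to padding overhead — for small or just-over-power-of-2 n, padding can outweigh the per-level savings)

Standard: 23639903 multiplications (287^3). Strassen: 40353607 multiplications (7^9, after padding to 512x512). Strassen reduces 8 recursive multiplications to 7 at each level.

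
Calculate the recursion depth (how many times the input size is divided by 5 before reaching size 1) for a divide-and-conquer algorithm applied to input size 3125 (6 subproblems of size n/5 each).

For divide and conquer with division factor 5:

Problem sizes at each level:
Level 0: 3125
Level 1: 625
Level 2: 125
Level 3: 25
Level 4: 5
Level 5: 1

The root is level 0 and the size-1 base case is level 5 (the tree spans levels 0 through 5, i.e. 6 levels counting the root), so the depth is the number of divisions: log_5(3125) = 5

The recursion tree depth is log_5(3125) = 5. At each level, the problem size is divided by 5, so it takes 5 divisions to reduce to a base case of size 1. The algorithm makes 6 recursive calls at each level.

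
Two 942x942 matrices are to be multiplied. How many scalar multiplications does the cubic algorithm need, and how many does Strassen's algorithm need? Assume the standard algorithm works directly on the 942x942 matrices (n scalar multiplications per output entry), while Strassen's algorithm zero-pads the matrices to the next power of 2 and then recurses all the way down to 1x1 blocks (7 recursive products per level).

Matrix multiplication for 942x942 matrices:

Strassen's algorithm requires power-of-2 dimensions. Pad 942x942 to 1024x1024 (next power of 2).

Standard algorithm: 942^3 = 835896888 multiplications
Strassen's algorithm: 7^(log2(1024)) = 7^10 = 282475249 multiplications
Savings: 835896888 - 282475249 = 553421639 multiplications

Standard: 835896888 multiplications (942^3). Strassen: 282475249 multiplications (7^10, after padding to 1024x1024). Strassen reduces 8 recursive multiplications to 7 at each level.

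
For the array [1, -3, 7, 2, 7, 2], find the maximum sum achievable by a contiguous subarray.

Using Kadane's algorithm on [1, -3, 7, 2, 7, 2]:

Scanning through the array:
Position 1 (value -3): max_ending_here = -2, max_so_far = 1
Position 2 (value 7): max_ending_here = 7, max_so_far = 7
Position 3 (value 2): max_ending_here = 9, max_so_far = 9
Position 4 (value 7): max_ending_here = 16, max_so_far = 16
Position 5 (value 2): max_ending_here = 18, max_so_far = 18

Maximum subarray: [7, 2, 7, 2]
Maximum sum: 18

The maximum subarray is [7, 2, 7, 2] with sum 18. This subarray runs from index 2 to index 5.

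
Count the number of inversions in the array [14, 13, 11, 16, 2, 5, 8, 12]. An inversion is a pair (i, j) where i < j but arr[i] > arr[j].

Finding inversions in [14, 13, 11, 16, 2, 5, 8, 12]:

(0, 1): arr[0]=14 > arr[1]=13
(0, 2): arr[0]=14 > arr[2]=11
(0, 4): arr[0]=14 > arr[4]=2
(0, 5): arr[0]=14 > arr[5]=5
(0, 6): arr[0]=14 > arr[6]=8
(0, 7): arr[0]=14 > arr[7]=12
(1, 2): arr[1]=13 > arr[2]=11
(1, 4): arr[1]=13 > arr[4]=2
(1, 5): arr[1]=13 > arr[5]=5
(1, 6): arr[1]=13 > arr[6]=8
(1, 7): arr[1]=13 > arr[7]=12
(2, 4): arr[2]=11 > arr[4]=2
(2, 5): arr[2]=11 > arr[5]=5
(2, 6): arr[2]=11 > arr[6]=8
(3, 4): arr[3]=16 > arr[4]=2
(3, 5): arr[3]=16 > arr[5]=5
(3, 6): arr[3]=16 > arr[6]=8
(3, 7): arr[3]=16 > arr[7]=12

Total inversions: 18

The array has 18 inversion(s): (0,1), (0,2), (0,4), (0,5), (0,6), (0,7), (1,2), (1,4), (1,5), (1,6), (1,7), (2,4), (2,5), (2,6), (3,4), (3,5), (3,6), (3,7). Each pair (i,j) satisfies i < j and arr[i] > arr[j].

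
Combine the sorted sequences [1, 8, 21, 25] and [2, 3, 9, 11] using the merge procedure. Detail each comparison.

Merging process:

Compare 1 vs 2: take 1 from left. Merged: [1]
Compare 8 vs 2: take 2 from right. Merged: [1, 2]
Compare 8 vs 3: take 3 from right. Merged: [1, 2, 3]
Compare 8 vs 9: take 8 from left. Merged: [1, 2, 3, 8]
Compare 21 vs 9: take 9 from right. Merged: [1, 2, 3, 8, 9]
Compare 21 vs 11: take 11 from right. Merged: [1, 2, 3, 8, 9, 11]
Append remaining from left: [21, 25]. Merged: [1, 2, 3, 8, 9, 11, 21, 25]

Final merged array: [1, 2, 3, 8, 9, 11, 21, 25]
Total comparisons: 6

The merged array is [1, 2, 3, 8, 9, 11, 21, 25], requiring 6 comparisons. The merge step runs in O(n) time where n is the total number of elements.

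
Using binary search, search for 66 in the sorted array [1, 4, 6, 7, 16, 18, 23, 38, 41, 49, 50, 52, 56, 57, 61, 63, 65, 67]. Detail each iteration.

Binary search for 66 in [1, 4, 6, 7, 16, 18, 23, 38, 41, 49, 50, 52, 56, 57, 61, 63, 65, 67]:

lo=0, hi=17, mid=8, arr[mid]=41 -> 41 < 66, search right half
lo=9, hi=17, mid=13, arr[mid]=57 -> 57 < 66, search right half
lo=14, hi=17, mid=15, arr[mid]=63 -> 63 < 66, search right half
lo=16, hi=17, mid=16, arr[mid]=65 -> 65 < 66, search right half
lo=17, hi=17, mid=17, arr[mid]=67 -> 67 > 66, search left half
lo=17 > hi=16, target 66 not found

Binary search determines that 66 is not in the array after 5 comparisons. The search space was exhausted without finding the target.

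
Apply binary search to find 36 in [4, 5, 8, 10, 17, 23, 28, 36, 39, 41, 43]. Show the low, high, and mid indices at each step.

Binary search for 36 in [4, 5, 8, 10, 17, 23, 28, 36, 39, 41, 43]:

lo=0, hi=10, mid=5, arr[mid]=23 -> 23 < 36, search right half
lo=6, hi=10, mid=8, arr[mid]=39 -> 39 > 36, search left half
lo=6, hi=7, mid=6, arr[mid]=28 -> 28 < 36, search right half
lo=7, hi=7, mid=7, arr[mid]=36 -> Found target at index 7!

Binary search finds 36 at index 7 after 4 comparisons. The search repeatedly halves the search space by comparing with the middle element.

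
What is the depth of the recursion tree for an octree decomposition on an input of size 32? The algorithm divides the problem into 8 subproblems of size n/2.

For divide and conquer with division factor 2:

Problem sizes at each level:
Level 0: 32
Level 1: 16
Level 2: 8
Level 3: 4
Level 4: 2
Level 5: 1

The root is level 0 and the size-1 base case is level 5 (the tree spans levels 0 through 5, i.e. 6 levels counting the root), so the depth is the number of divisions: log_2(32) = 5

The recursion tree depth is log_2(32) = 5. At each level, the problem size is divided by 2, so it takes 5 divisions to reduce to a base case of size 1. The algorithm makes 8 recursive calls at each level.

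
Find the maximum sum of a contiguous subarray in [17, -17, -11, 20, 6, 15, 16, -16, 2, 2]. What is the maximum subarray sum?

Using Kadane's algorithm on [17, -17, -11, 20, 6, 15, 16, -16, 2, 2]:

Scanning through the array:
Position 1 (value -17): max_ending_here = 0, max_so_far = 17
Position 2 (value -11): max_ending_here = -11, max_so_far = 17
Position 3 (value 20): max_ending_here = 20, max_so_far = 20
Position 4 (value 6): max_ending_here = 26, max_so_far = 26
Position 5 (value 15): max_ending_here = 41, max_so_far = 41
Position 6 (value 16): max_ending_here = 57, max_so_far = 57
Position 7 (value -16): max_ending_here = 41, max_so_far = 57
Position 8 (value 2): max_ending_here = 43, max_so_far = 57
Position 9 (value 2): max_ending_here = 45, max_so_far = 57

Maximum subarray: [20, 6, 15, 16]
Maximum sum: 57

The maximum subarray is [20, 6, 15, 16] with sum 57. This subarray runs from index 3 to index 6.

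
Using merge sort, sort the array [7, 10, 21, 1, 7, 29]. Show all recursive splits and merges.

Merge sort trace:

Split: [7, 10, 21, 1, 7, 29] -> [7, 10, 21] and [1, 7, 29]
  Split: [7, 10, 21] -> [7] and [10, 21]
    Split: [10, 21] -> [10] and [21]
    Merge: [10] + [21] -> [10, 21]
  Merge: [7] + [10, 21] -> [7, 10, 21]
  Split: [1, 7, 29] -> [1] and [7, 29]
    Split: [7, 29] -> [7] and [29]
    Merge: [7] + [29] -> [7, 29]
  Merge: [1] + [7, 29] -> [1, 7, 29]
Merge: [7, 10, 21] + [1, 7, 29] -> [1, 7, 7, 10, 21, 29]

Final sorted array: [1, 7, 7, 10, 21, 29]

The merge sort proceeds by recursively splitting the array and merging sorted halves.
After all merges, the sorted array is [1, 7, 7, 10, 21, 29].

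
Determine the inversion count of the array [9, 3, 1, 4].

Finding inversions in [9, 3, 1, 4]:

(0, 1): arr[0]=9 > arr[1]=3
(0, 2): arr[0]=9 > arr[2]=1
(0, 3): arr[0]=9 > arr[3]=4
(1, 2): arr[1]=3 > arr[2]=1

Total inversions: 4

The array has 4 inversion(s): (0,1), (0,2), (0,3), (1,2). Each pair (i,j) satisfies i < j and arr[i] > arr[j].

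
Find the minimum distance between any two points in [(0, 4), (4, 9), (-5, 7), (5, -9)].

Computing all pairwise distances among 4 points:

d((0, 4), (4, 9)) = 6.4031
d((0, 4), (-5, 7)) = 5.831 <-- minimum
d((0, 4), (5, -9)) = 13.9284
d((4, 9), (-5, 7)) = 9.2195
d((4, 9), (5, -9)) = 18.0278
d((-5, 7), (5, -9)) = 18.868

Closest pair: (0, 4) and (-5, 7) with distance 5.831

The closest pair is (0, 4) and (-5, 7) with Euclidean distance 5.831. For 4 points, brute-force pairwise comparison is shown above. For large n, the divide-and-conquer algorithm (sort by x, recurse on halves, check the dividing strip) achieves O(n log n).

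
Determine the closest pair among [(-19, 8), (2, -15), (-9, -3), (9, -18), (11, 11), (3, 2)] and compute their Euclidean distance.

Computing all pairwise distances among 6 points:

d((-19, 8), (2, -15)) = 31.1448
d((-19, 8), (-9, -3)) = 14.8661
d((-19, 8), (9, -18)) = 38.2099
d((-19, 8), (11, 11)) = 30.1496
d((-19, 8), (3, 2)) = 22.8035
d((2, -15), (-9, -3)) = 16.2788
d((2, -15), (9, -18)) = 7.6158 <-- minimum
d((2, -15), (11, 11)) = 27.5136
d((2, -15), (3, 2)) = 17.0294
d((-9, -3), (9, -18)) = 23.4307
d((-9, -3), (11, 11)) = 24.4131
d((-9, -3), (3, 2)) = 13.0
d((9, -18), (11, 11)) = 29.0689
d((9, -18), (3, 2)) = 20.8806
d((11, 11), (3, 2)) = 12.0416

Closest pair: (2, -15) and (9, -18) with distance 7.6158

The closest pair is (2, -15) and (9, -18) with Euclidean distance 7.6158. For 6 points, brute-force pairwise comparison is shown above. For large n, the divide-and-conquer algorithm (sort by x, recurse on halves, check the dividing strip) achieves O(n log n).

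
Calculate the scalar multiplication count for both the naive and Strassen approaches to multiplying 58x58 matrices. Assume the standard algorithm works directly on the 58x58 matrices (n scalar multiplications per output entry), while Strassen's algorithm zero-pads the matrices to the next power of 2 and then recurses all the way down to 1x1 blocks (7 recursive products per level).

Matrix multiplication for 58x58 matrices:

Strassen's algorithm requires power-of-2 dimensions. Pad 58x58 to 64x64 (next power of 2).

Standard algorithm: 58^3 = 195112 multiplications
Strassen's algorithm: 7^(log2(64)) = 7^6 = 117649 multiplications
Savings: 195112 - 117649 = 77463 multiplications

Standard: 195112 multiplications (58^3). Strassen: 117649 multiplications (7^6, after padding to 64x64). Strassen reduces 8 recursive multiplications to 7 at each level.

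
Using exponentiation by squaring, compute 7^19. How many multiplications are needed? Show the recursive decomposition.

Computing 7^19 by squaring (build up from 7^1; each line after the first costs one multiplication):

7^1 = 7
7^2 = (7^1)^2 = 7^2 = 49
7^4 = (7^2)^2 = 49^2 = 2401
7^8 = (7^4)^2 = 2401^2 = 5764801
7^9 = 7 * 7^8 = 7 * 5764801 = 40353607
7^18 = (7^9)^2 = 40353607^2 = 1628413597910449
7^19 = 7 * 7^18 = 7 * 1628413597910449 = 11398895185373143

Result: 11398895185373143
Multiplications needed: 6 (6 lines after 7^1)

7^19 = 11398895185373143. Using exponentiation by squaring, this requires 6 multiplications. The key idea: if the exponent is even, square the half-power; if odd, multiply by the base once.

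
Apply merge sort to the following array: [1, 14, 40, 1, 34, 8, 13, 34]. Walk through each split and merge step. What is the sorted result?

Merge sort trace:

Split: [1, 14, 40, 1, 34, 8, 13, 34] -> [1, 14, 40, 1] and [34, 8, 13, 34]
  Split: [1, 14, 40, 1] -> [1, 14] and [40, 1]
    Split: [1, 14] -> [1] and [14]
    Merge: [1] + [14] -> [1, 14]
    Split: [40, 1] -> [40] and [1]
    Merge: [40] + [1] -> [1, 40]
  Merge: [1, 14] + [1, 40] -> [1, 1, 14, 40]
  Split: [34, 8, 13, 34] -> [34, 8] and [13, 34]
    Split: [34, 8] -> [34] and [8]
    Merge: [34] + [8] -> [8, 34]
    Split: [13, 34] -> [13] and [34]
    Merge: [13] + [34] -> [13, 34]
  Merge: [8, 34] + [13, 34] -> [8, 13, 34, 34]
Merge: [1, 1, 14, 40] + [8, 13, 34, 34] -> [1, 1, 8, 13, 14, 34, 34, 40]

Final sorted array: [1, 1, 8, 13, 14, 34, 34, 40]

The merge sort proceeds by recursively splitting the array and merging sorted halves.
After all merges, the sorted array is [1, 1, 8, 13, 14, 34, 34, 40].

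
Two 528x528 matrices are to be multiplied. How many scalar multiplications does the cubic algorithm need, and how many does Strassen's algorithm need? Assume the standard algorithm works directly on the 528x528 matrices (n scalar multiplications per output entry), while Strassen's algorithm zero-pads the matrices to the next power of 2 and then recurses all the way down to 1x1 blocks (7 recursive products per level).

Matrix multiplication for 528x528 matrices:

Strassen's algorithm requires power-of-2 dimensions. Pad 528x528 to 1024x1024 (next power of 2).

Standard algorithm: 528^3 = 147197952 multiplications
Strassen's algorithm: 7^(log2(1024)) = 7^10 = 282475249 multiplications
Difference: 147197952 - 282475249 = -135277297 (Strassen uses MORE here due to padding overhead — for small or just-over-power-of-2 n, padding can outweigh the per-level savings)

Standard: 147197952 multiplications (528^3). Strassen: 282475249 multiplications (7^10, after padding to 1024x1024). Strassen reduces 8 recursive multiplications to 7 at each level.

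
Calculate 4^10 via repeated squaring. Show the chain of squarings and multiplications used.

Computing 4^10 by squaring (build up from 4^1; each line after the first costs one multiplication):

4^1 = 4
4^2 = (4^1)^2 = 4^2 = 16
4^4 = (4^2)^2 = 16^2 = 256
4^5 = 4 * 4^4 = 4 * 256 = 1024
4^10 = (4^5)^2 = 1024^2 = 1048576

Result: 1048576
Multiplications needed: 4 (4 lines after 4^1)

4^10 = 1048576. Using exponentiation by squaring, this requires 4 multiplications. The key idea: if the exponent is even, square the half-power; if odd, multiply by the base once.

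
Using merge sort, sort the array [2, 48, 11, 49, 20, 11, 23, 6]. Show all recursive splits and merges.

Merge sort trace:

Split: [2, 48, 11, 49, 20, 11, 23, 6] -> [2, 48, 11, 49] and [20, 11, 23, 6]
  Split: [2, 48, 11, 49] -> [2, 48] and [11, 49]
    Split: [2, 48] -> [2] and [48]
    Merge: [2] + [48] -> [2, 48]
    Split: [11, 49] -> [11] and [49]
    Merge: [11] + [49] -> [11, 49]
  Merge: [2, 48] + [11, 49] -> [2, 11, 48, 49]
  Split: [20, 11, 23, 6] -> [20, 11] and [23, 6]
    Split: [20, 11] -> [20] and [11]
    Merge: [20] + [11] -> [11, 20]
    Split: [23, 6] -> [23] and [6]
    Merge: [23] + [6] -> [6, 23]
  Merge: [11, 20] + [6, 23] -> [6, 11, 20, 23]
Merge: [2, 11, 48, 49] + [6, 11, 20, 23] -> [2, 6, 11, 11, 20, 23, 48, 49]

Final sorted array: [2, 6, 11, 11, 20, 23, 48, 49]

The merge sort proceeds by recursively splitting the array and merging sorted halves.
After all merges, the sorted array is [2, 6, 11, 11, 20, 23, 48, 49].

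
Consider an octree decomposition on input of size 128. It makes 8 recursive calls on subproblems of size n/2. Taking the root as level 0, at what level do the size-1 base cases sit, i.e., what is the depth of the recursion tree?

For divide and conquer with division factor 2:

Problem sizes at each level:
Level 0: 128
Level 1: 64
Level 2: 32
Level 3: 16
Level 4: 8
Level 5: 4
Level 6: 2
Level 7: 1

The root is level 0 and the size-1 base case is level 7 (the tree spans levels 0 through 7, i.e. 8 levels counting the root), so the depth is the number of divisions: log_2(128) = 7

The recursion tree depth is log_2(128) = 7. At each level, the problem size is divided by 2, so it takes 7 divisions to reduce to a base case of size 1. The algorithm makes 8 recursive calls at each level.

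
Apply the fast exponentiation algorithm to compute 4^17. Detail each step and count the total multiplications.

Computing 4^17 by squaring (build up from 4^1; each line after the first costs one multiplication):

4^1 = 4
4^2 = (4^1)^2 = 4^2 = 16
4^4 = (4^2)^2 = 16^2 = 256
4^8 = (4^4)^2 = 256^2 = 65536
4^16 = (4^8)^2 = 65536^2 = 4294967296
4^17 = 4 * 4^16 = 4 * 4294967296 = 17179869184

Result: 17179869184
Multiplications needed: 5 (5 lines after 4^1)

4^17 = 17179869184. Using exponentiation by squaring, this requires 5 multiplications. The key idea: if the exponent is even, square the half-power; if odd, multiply by the base once.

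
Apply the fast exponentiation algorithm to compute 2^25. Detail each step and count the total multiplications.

Computing 2^25 by squaring (build up from 2^1; each line after the first costs one multiplication):

2^1 = 2
2^2 = (2^1)^2 = 2^2 = 4
2^3 = 2 * 2^2 = 2 * 4 = 8
2^6 = (2^3)^2 = 8^2 = 64
2^12 = (2^6)^2 = 64^2 = 4096
2^24 = (2^12)^2 = 4096^2 = 16777216
2^25 = 2 * 2^24 = 2 * 16777216 = 33554432

Result: 33554432
Multiplications needed: 6 (6 lines after 2^1)

2^25 = 33554432. Using exponentiation by squaring, this requires 6 multiplications. The key idea: if the exponent is even, square the half-power; if odd, multiply by the base once.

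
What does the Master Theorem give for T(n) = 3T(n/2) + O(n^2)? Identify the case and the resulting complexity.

Master Theorem for T(n) = 3T(n/2) + O(n^2):

a = 3, b = 2, c = 2
log_b(a) = log_2(3) = 1.5850

Case 3: c = 2 > log_2(3) = 1.5850
T(n) = O(n^2) = O(n^2)

For T(n) = 3T(n/2) + O(n^2): log_2(3) = 1.5850. This is Case 3 of the Master Theorem (c > log_b(a), work dominated by root), giving O(n^2).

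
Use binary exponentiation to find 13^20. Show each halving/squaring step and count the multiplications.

Computing 13^20 by squaring (build up from 13^1; each line after the first costs one multiplication):

13^1 = 13
13^2 = (13^1)^2 = 13^2 = 169
13^4 = (13^2)^2 = 169^2 = 28561
13^5 = 13 * 13^4 = 13 * 28561 = 371293
13^10 = (13^5)^2 = 371293^2 = 137858491849
13^20 = (13^10)^2 = 137858491849^2 = 19004963774880799438801

Result: 19004963774880799438801
Multiplications needed: 5 (5 lines after 13^1)

13^20 = 19004963774880799438801. Using exponentiation by squaring, this requires 5 multiplications. The key idea: if the exponent is even, square the half-power; if odd, multiply by the base once.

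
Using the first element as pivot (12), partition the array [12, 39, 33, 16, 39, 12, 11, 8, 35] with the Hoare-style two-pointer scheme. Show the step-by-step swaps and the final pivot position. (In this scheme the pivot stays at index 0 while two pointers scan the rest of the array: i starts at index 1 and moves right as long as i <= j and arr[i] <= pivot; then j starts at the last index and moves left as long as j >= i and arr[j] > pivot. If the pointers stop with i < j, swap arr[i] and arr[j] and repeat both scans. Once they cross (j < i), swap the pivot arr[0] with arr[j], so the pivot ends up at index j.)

Hoare-style two-pointer partition with pivot = 12:

Initial array: [12, 39, 33, 16, 39, 12, 11, 8, 35]

Pointers start at i = 1, j = 8.
i stops at index 1 (arr[1]=39 > 12), j stops at index 7 (arr[7]=8 <= 12): swap arr[1] and arr[7], array becomes [12, 8, 33, 16, 39, 12, 11, 39, 35]
i stops at index 2 (arr[2]=33 > 12), j stops at index 6 (arr[6]=11 <= 12): swap arr[2] and arr[6], array becomes [12, 8, 11, 16, 39, 12, 33, 39, 35]
i stops at index 3 (arr[3]=16 > 12), j stops at index 5 (arr[5]=12 <= 12): swap arr[3] and arr[5], array becomes [12, 8, 11, 12, 39, 16, 33, 39, 35]
i ends at 4, j ends at 3: the pointers have crossed (j < i), so scanning stops.

Swap pivot arr[0] with arr[3] to place pivot at position 3: [12, 8, 11, 12, 39, 16, 33, 39, 35]
Pivot position: 3

After partitioning with pivot 12, the array becomes [12, 8, 11, 12, 39, 16, 33, 39, 35]. The pivot is placed at index 3. All elements to the left of the pivot are <= 12, and all elements to the right are > 12.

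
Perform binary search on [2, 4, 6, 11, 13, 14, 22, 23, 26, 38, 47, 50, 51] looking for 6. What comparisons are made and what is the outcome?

Binary search for 6 in [2, 4, 6, 11, 13, 14, 22, 23, 26, 38, 47, 50, 51]:

lo=0, hi=12, mid=6, arr[mid]=22 -> 22 > 6, search left half
lo=0, hi=5, mid=2, arr[mid]=6 -> Found target at index 2!

Binary search finds 6 at index 2 after 2 comparisons. The search repeatedly halves the search space by comparing with the middle element.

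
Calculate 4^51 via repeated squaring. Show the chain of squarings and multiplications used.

Computing 4^51 by squaring (build up from 4^1; each line after the first costs one multiplication):

4^1 = 4
4^2 = (4^1)^2 = 4^2 = 16
4^3 = 4 * 4^2 = 4 * 16 = 64
4^6 = (4^3)^2 = 64^2 = 4096
4^12 = (4^6)^2 = 4096^2 = 16777216
4^24 = (4^12)^2 = 16777216^2 = 281474976710656
4^25 = 4 * 4^24 = 4 * 281474976710656 = 1125899906842624
4^50 = (4^25)^2 = 1125899906842624^2 = 1267650600228229401496703205376
4^51 = 4 * 4^50 = 4 * 1267650600228229401496703205376 = 5070602400912917605986812821504

Result: 5070602400912917605986812821504
Multiplications needed: 8 (8 lines after 4^1)

4^51 = 5070602400912917605986812821504. Using exponentiation by squaring, this requires 8 multiplications. The key idea: if the exponent is even, square the half-power; if odd, multiply by the base once.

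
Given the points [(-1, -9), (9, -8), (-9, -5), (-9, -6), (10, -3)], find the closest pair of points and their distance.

Computing all pairwise distances among 5 points:

d((-1, -9), (9, -8)) = 10.0499
d((-1, -9), (-9, -5)) = 8.9443
d((-1, -9), (-9, -6)) = 8.544
d((-1, -9), (10, -3)) = 12.53
d((9, -8), (-9, -5)) = 18.2483
d((9, -8), (-9, -6)) = 18.1108
d((9, -8), (10, -3)) = 5.099
d((-9, -5), (-9, -6)) = 1.0 <-- minimum
d((-9, -5), (10, -3)) = 19.105
d((-9, -6), (10, -3)) = 19.2354

Closest pair: (-9, -5) and (-9, -6) with distance 1.0

The closest pair is (-9, -5) and (-9, -6) with Euclidean distance 1.0. For 5 points, brute-force pairwise comparison is shown above. For large n, the divide-and-conquer algorithm (sort by x, recurse on halves, check the dividing strip) achieves O(n log n).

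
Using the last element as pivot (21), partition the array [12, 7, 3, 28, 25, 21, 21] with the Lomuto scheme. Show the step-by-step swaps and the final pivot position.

Lomuto partition with pivot = 21:

Initial array: [12, 7, 3, 28, 25, 21, 21]

arr[0]=12 <= 21: swap with position 0, array becomes [12, 7, 3, 28, 25, 21, 21]
arr[1]=7 <= 21: swap with position 1, array becomes [12, 7, 3, 28, 25, 21, 21]
arr[2]=3 <= 21: swap with position 2, array becomes [12, 7, 3, 28, 25, 21, 21]
arr[3]=28 > 21: no swap
arr[4]=25 > 21: no swap
arr[5]=21 <= 21: swap with position 3, array becomes [12, 7, 3, 21, 25, 28, 21]

Place pivot at position 4: [12, 7, 3, 21, 21, 28, 25]
Pivot position: 4

After partitioning with pivot 21, the array becomes [12, 7, 3, 21, 21, 28, 25]. The pivot is placed at index 4. All elements to the left of the pivot are <= 21, and all elements to the right are > 21.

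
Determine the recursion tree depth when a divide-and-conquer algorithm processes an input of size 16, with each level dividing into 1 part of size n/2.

For divide and conquer with division factor 2:

Problem sizes at each level:
Level 0: 16
Level 1: 8
Level 2: 4
Level 3: 2
Level 4: 1

The root is level 0 and the size-1 base case is level 4 (the tree spans levels 0 through 4, i.e. 5 levels counting the root), so the depth is the number of divisions: log_2(16) = 4

The recursion tree depth is log_2(16) = 4. At each level, the problem size is divided by 2, so it takes 4 divisions to reduce to a base case of size 1. The algorithm makes 1 recursive call at each level.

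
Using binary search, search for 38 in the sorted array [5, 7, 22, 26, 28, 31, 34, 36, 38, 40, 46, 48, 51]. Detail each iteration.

Binary search for 38 in [5, 7, 22, 26, 28, 31, 34, 36, 38, 40, 46, 48, 51]:

lo=0, hi=12, mid=6, arr[mid]=34 -> 34 < 38, search right half
lo=7, hi=12, mid=9, arr[mid]=40 -> 40 > 38, search left half
lo=7, hi=8, mid=7, arr[mid]=36 -> 36 < 38, search right half
lo=8, hi=8, mid=8, arr[mid]=38 -> Found target at index 8!

Binary search finds 38 at index 8 after 4 comparisons. The search repeatedly halves the search space by comparing with the middle element.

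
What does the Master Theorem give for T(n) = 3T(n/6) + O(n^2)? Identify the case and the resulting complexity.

Master Theorem for T(n) = 3T(n/6) + O(n^2):

a = 3, b = 6, c = 2
log_b(a) = log_6(3) = 0.6131

Case 3: c = 2 > log_6(3) = 0.6131
T(n) = O(n^2) = O(n^2)

For T(n) = 3T(n/6) + O(n^2): log_6(3) = 0.6131. This is Case 3 of the Master Theorem (c > log_b(a), work dominated by root), giving O(n^2).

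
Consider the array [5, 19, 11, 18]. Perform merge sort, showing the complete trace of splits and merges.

Merge sort trace:

Split: [5, 19, 11, 18] -> [5, 19] and [11, 18]
  Split: [5, 19] -> [5] and [19]
  Merge: [5] + [19] -> [5, 19]
  Split: [11, 18] -> [11] and [18]
  Merge: [11] + [18] -> [11, 18]
Merge: [5, 19] + [11, 18] -> [5, 11, 18, 19]

Final sorted array: [5, 11, 18, 19]

The merge sort proceeds by recursively splitting the array and merging sorted halves.
After all merges, the sorted array is [5, 11, 18, 19].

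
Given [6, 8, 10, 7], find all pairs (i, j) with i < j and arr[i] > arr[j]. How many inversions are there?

Finding inversions in [6, 8, 10, 7]:

(1, 3): arr[1]=8 > arr[3]=7
(2, 3): arr[2]=10 > arr[3]=7

Total inversions: 2

The array has 2 inversion(s): (1,3), (2,3). Each pair (i,j) satisfies i < j and arr[i] > arr[j].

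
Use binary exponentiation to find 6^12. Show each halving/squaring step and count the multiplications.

Computing 6^12 by squaring (build up from 6^1; each line after the first costs one multiplication):

6^1 = 6
6^2 = (6^1)^2 = 6^2 = 36
6^3 = 6 * 6^2 = 6 * 36 = 216
6^6 = (6^3)^2 = 216^2 = 46656
6^12 = (6^6)^2 = 46656^2 = 2176782336

Result: 2176782336
Multiplications needed: 4 (4 lines after 6^1)

6^12 = 2176782336. Using exponentiation by squaring, this requires 4 multiplications. The key idea: if the exponent is even, square the half-power; if odd, multiply by the base once.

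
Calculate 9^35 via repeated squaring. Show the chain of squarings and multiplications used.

Computing 9^35 by squaring (build up from 9^1; each line after the first costs one multiplication):

9^1 = 9
9^2 = (9^1)^2 = 9^2 = 81
9^4 = (9^2)^2 = 81^2 = 6561
9^8 = (9^4)^2 = 6561^2 = 43046721
9^16 = (9^8)^2 = 43046721^2 = 1853020188851841
9^17 = 9 * 9^16 = 9 * 1853020188851841 = 16677181699666569
9^34 = (9^17)^2 = 16677181699666569^2 = 278128389443693511257285776231761
9^35 = 9 * 9^34 = 9 * 278128389443693511257285776231761 = 2503155504993241601315571986085849

Result: 2503155504993241601315571986085849
Multiplications needed: 7 (7 lines after 9^1)

9^35 = 2503155504993241601315571986085849. Using exponentiation by squaring, this requires 7 multiplications. The key idea: if the exponent is even, square the half-power; if odd, multiply by the base once.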